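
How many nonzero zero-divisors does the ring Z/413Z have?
Z/413Z has 64 nonzero zero-divisors

In Z/413Z each nonzero element is either a unit (gcd with 413 is 1) or a zero-divisor (gcd > 1). The number of units is φ(413): factorise 413 = 7 · 59, so φ(413) = (7 − 1) · (59 − 1) = 6 · 58 = 348. The nonzero elements number 413 − 1 = 412. Hence the nonzero zero-divisors number 412 − 348 = 64.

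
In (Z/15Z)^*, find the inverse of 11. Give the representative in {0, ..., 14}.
11^(−1) ≡ 11 (mod 15)

Apply the extended Euclidean algorithm to (15, 11), tracking rows (r, s, t) with s·15 + t·11 = r. Each division r_prev = q·r_cur + r_new produces the new row as (previous row) − q·(current row):
  row A: (15, 1, 0)   [1·15 + 0·11 = 15]
  row B: (11, 0, 1)   [0·15 + 1·11 = 11]
  15 = 1·11 + 4   → row C = row A − 1·row B = (4, 1, −1)   [check: 1·15 − 1·11 = 4]
  11 = 2·4 + 3   → row D = row B − 2·row C = (3, −2, 3)   [check: −2·15 + 3·11 = 3]
  4 = 1·3 + 1   → row E = row C − 1·row D = (1, 3, −4)   [check: 3·15 − 4·11 = 1]
  3 = 3·1 + 0   → remainder 0, stop. gcd = 1 (last nonzero row E).
The gcd is 1, so 11 is invertible mod 15. The last nonzero row gives 3·15 − 4·11 = 1, so t = −4. So 11^(−1) ≡ −4 ≡ 11 (mod 15). Verify: 11 · 11 = 121 ≡ 1 (mod 15). ✓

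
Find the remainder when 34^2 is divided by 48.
4

Use repeated squaring. Binary(2) = 10. Walk through the bits of the exponent 2 left-to-right: at each bit after the leading one, square the running value, then multiply by 34 if the bit is 1 (always reducing mod 48):
  bit 1 = 1 (leading): start with 34.
  bit 2 = 0: square 34^2 = 1156 ≡ 4 (mod 48).
Final value: 34^2 ≡ 4 (mod 48).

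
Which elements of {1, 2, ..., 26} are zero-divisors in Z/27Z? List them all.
An element a ∈ Z/27Z (with a ≠ 0) is a zero-divisor iff gcd(a, 27) > 1 (because a is a unit precisely when gcd(a, n) = 1, and in Z/nZ every nonzero, non-unit element is a zero-divisor). Scan a = 1, ..., 26 and keep those with gcd(a, 27) > 1:
  gcd(3, 27) = 3, gcd(6, 27) = 3, gcd(9, 27) = 9, gcd(12, 27) = 3, gcd(15, 27) = 3, gcd(18, 27) = 9, gcd(21, 27) = 3, gcd(24, 27) = 3.
All other a ∈ {1, ..., 26} have gcd(a, 27) = 1 and are units. So the nonzero zero-divisors are exactly the 8 values of a appearing in this scan.

Final answer: nonzero zero-divisors of Z/27Z = {3, 6, 9, 12, 15, 18, 21, 24}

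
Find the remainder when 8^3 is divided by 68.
36

Use repeated squaring. Binary(3) = 11. Walk through the bits of the exponent 3 left-to-right: at each bit after the leading one, square the running value, then multiply by 8 if the bit is 1 (always reducing mod 68):
  bit 1 = 1 (leading): start with 8.
  bit 2 = 1: square 8^2 = 64; bit is 1, so multiply 64·8 = 512 ≡ 36 (mod 68).
Final value: 8^3 ≡ 36 (mod 68).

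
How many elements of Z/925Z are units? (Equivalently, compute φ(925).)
Z/925Z has φ(925) = 720 units

An element a ∈ Z/925Z is a unit iff gcd(a, 925) = 1, so the number of units is φ(925). φ is multiplicative, with φ(p^e) = p^e − p^(e−1). Factorise 925 = 5^2 · 37. Then
  φ(925) = (5^2 − 5^1) · (37 − 1) = 20 · 36 = 720.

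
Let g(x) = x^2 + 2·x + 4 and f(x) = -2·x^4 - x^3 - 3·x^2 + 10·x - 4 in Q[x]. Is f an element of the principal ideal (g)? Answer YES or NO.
YES

In Q[x] the ideal (g) consists of all multiples of g, so f ∈ (g) iff g | f, i.e. iff the remainder of f on division by g is 0. Divide f by g (g is monic, so eliminate the leading term of the running remainder at each step):
  leading term -2·x^4: subtract (-2·x^2)·g(x) = -2·x^4 - 4·x^3 - 8·x^2, leaving 3·x^3 + 5·x^2 + 10·x - 4
  leading term 3·x^3: subtract (3·x)·g(x) = 3·x^3 + 6·x^2 + 12·x, leaving -x^2 - 2·x - 4
  leading term -x^2: subtract (-1)·g(x) = -x^2 - 2·x - 4, leaving 0
The remainder is 0, so f(x) = g(x) · h(x) with h(x) = -2·x^2 + 3·x - 1. Hence g | f, i.e. f ∈ (g).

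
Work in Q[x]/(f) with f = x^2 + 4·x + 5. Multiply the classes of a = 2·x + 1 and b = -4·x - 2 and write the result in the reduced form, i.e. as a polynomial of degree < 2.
a · b ≡ 24·x + 38 (mod f(x))

First multiply in Q[x] without reducing: a · b = -8·x^2 - 8·x - 2. Now divide by f(x) = x^2 + 4·x + 5, eliminating the leading term at each step:
  leading term -8·x^2: subtract (-8)·f(x) = -8·x^2 - 32·x - 40, leaving 24·x + 38
The degree is now < 2, so this is the remainder. Hence a · b ≡ 24·x + 38 in Q[x]/(f).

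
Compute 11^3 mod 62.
Use repeated squaring. Binary(3) = 11. Walk through the bits of the exponent 3 left-to-right: at each bit after the leading one, square the running value, then multiply by 11 if the bit is 1 (always reducing mod 62):
  bit 1 = 1 (leading): start with 11.
  bit 2 = 1: square 11^2 = 121 ≡ 59; bit is 1, so multiply 59·11 = 649 ≡ 29 (mod 62).
Final value: 11^3 ≡ 29 (mod 62).

Final answer: 29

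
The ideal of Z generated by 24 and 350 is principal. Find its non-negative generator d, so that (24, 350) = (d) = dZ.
In the PID Z, (a, b) is generated by gcd(a, b). Compute gcd(350, 24) with the extended Euclidean algorithm, tracking rows (r, s, t) with s·350 + t·24 = r:
  row A: (350, 1, 0)   [1·350 + 0·24 = 350]
  row B: (24, 0, 1)   [0·350 + 1·24 = 24]
  350 = 14·24 + 14   → row C = row A − 14·row B = (14, 1, −14)   [check: 1·350 − 14·24 = 14]
  24 = 1·14 + 10   → row D = row B − 1·row C = (10, −1, 15)   [check: −1·350 + 15·24 = 10]
  14 = 1·10 + 4   → row E = row C − 1·row D = (4, 2, −29)   [check: 2·350 − 29·24 = 4]
  10 = 2·4 + 2   → row F = row D − 2·row E = (2, −5, 73)   [check: −5·350 + 73·24 = 2]
  4 = 2·2 + 0   → remainder 0, stop. gcd = 2 (last nonzero row F).
So gcd(24, 350) = 2, with Bézout identity −5·350 + 73·24 = 2. Containment (⊇): the Bézout identity exhibits 2 as an element of (24, 350), giving (2) ⊆ (24, 350). Containment (⊆): since 2 | 24 and 2 | 350 (24 = 2·12, 350 = 2·175), every Z-linear combination of 24 and 350 is divisible by 2, so (24, 350) ⊆ (2). Therefore (24, 350) = (2), d = 2.

Final answer: (24, 350) = (2); d = 2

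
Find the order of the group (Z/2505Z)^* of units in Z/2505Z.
|(Z/2505Z)^*| = 1328

(Z/2505Z)^* consists of the classes a with gcd(a, 2505) = 1, so its order is φ(2505). φ is multiplicative, with φ(p^e) = p^e − p^(e−1). Factorise 2505 = 3 · 5 · 167. Then
  φ(2505) = (3 − 1) · (5 − 1) · (167 − 1) = 2 · 4 · 166 = 1328.
Thus |(Z/2505Z)^*| = 1328.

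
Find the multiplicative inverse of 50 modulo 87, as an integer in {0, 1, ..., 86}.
50^(−1) ≡ 47 (mod 87)

Apply the extended Euclidean algorithm to (87, 50), tracking rows (r, s, t) with s·87 + t·50 = r. Each division r_prev = q·r_cur + r_new produces the new row as (previous row) − q·(current row):
  row A: (87, 1, 0)   [1·87 + 0·50 = 87]
  row B: (50, 0, 1)   [0·87 + 1·50 = 50]
  87 = 1·50 + 37   → row C = row A − 1·row B = (37, 1, −1)   [check: 1·87 − 1·50 = 37]
  50 = 1·37 + 13   → row D = row B − 1·row C = (13, −1, 2)   [check: −1·87 + 2·50 = 13]
  37 = 2·13 + 11   → row E = row C − 2·row D = (11, 3, −5)   [check: 3·87 − 5·50 = 11]
  13 = 1·11 + 2   → row F = row D − 1·row E = (2, −4, 7)   [check: −4·87 + 7·50 = 2]
  11 = 5·2 + 1   → row G = row E − 5·row F = (1, 23, −40)   [check: 23·87 − 40·50 = 1]
  2 = 2·1 + 0   → remainder 0, stop. gcd = 1 (last nonzero row G).
The gcd is 1, so 50 is invertible mod 87. The last nonzero row gives 23·87 − 40·50 = 1, so t = −40. So 50^(−1) ≡ −40 ≡ 47 (mod 87). Verify: 50 · 47 = 2350 ≡ 1 (mod 87). ✓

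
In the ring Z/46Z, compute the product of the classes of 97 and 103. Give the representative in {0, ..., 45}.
Reduce the factors first: 97 ≡ 5, 103 ≡ 11 (mod 46), so 97 · 103 ≡ 5 · 11 (mod 46). 5 · 11 = 55. Dividing by 46: 55 = 1·46 + 9. So (97 · 103) mod 46 = 9.

Final answer: 9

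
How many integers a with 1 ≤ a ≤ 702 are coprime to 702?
The number of a ∈ {1, ..., 702} with gcd(a, 702) = 1 is by definition Euler's totient φ(702). φ is multiplicative, with φ(p^e) = p^e − p^(e−1). Factorise 702 = 2 · 3^3 · 13. Then
  φ(702) = (2 − 1) · (3^3 − 3^2) · (13 − 1) = 1 · 18 · 12 = 216.
So there are 216 such integers.

Final answer: 216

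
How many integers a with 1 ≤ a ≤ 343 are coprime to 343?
294

The number of a ∈ {1, ..., 343} with gcd(a, 343) = 1 is by definition Euler's totient φ(343). φ is multiplicative, with φ(p^e) = p^e − p^(e−1). Factorise 343 = 7^3. Then
  φ(343) = (7^3 − 7^2) = 294 = 294.
So there are 294 such integers.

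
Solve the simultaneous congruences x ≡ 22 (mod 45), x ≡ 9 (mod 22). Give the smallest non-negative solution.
x ≡ 427 (mod 990); the representative in [0, 990) is 427

The moduli 45, 22 are pairwise coprime, so by the CRT there is a unique solution mod 45·22 = 990.
Solve by successive substitution. Start with x ≡ 22 (mod 45).
  Combine with x ≡ 9 (mod 22): write x = 22 + 45·t and require 22 + 45·t ≡ 9 (mod 22), i.e. 45·t ≡ 9 − 22 ≡ 9 (mod 22). Since 45^(−1) ≡ 1 (mod 22) (45 ≡ 1 (mod 22)), t ≡ 1·9 ≡ 9 (mod 22). So x ≡ 22 + 45·9 = 427 (mod 990).
Unique solution in [0, 990): x = 427.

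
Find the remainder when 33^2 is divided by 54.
9

Use repeated squaring. Binary(2) = 10. Walk through the bits of the exponent 2 left-to-right: at each bit after the leading one, square the running value, then multiply by 33 if the bit is 1 (always reducing mod 54):
  bit 1 = 1 (leading): start with 33.
  bit 2 = 0: square 33^2 = 1089 ≡ 9 (mod 54).
Final value: 33^2 ≡ 9 (mod 54).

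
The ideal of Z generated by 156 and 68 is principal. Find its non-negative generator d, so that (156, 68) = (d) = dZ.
(156, 68) = (4); d = 4

In the PID Z, (a, b) is generated by gcd(a, b). Compute gcd(156, 68) with the extended Euclidean algorithm, tracking rows (r, s, t) with s·156 + t·68 = r:
  row A: (156, 1, 0)   [1·156 + 0·68 = 156]
  row B: (68, 0, 1)   [0·156 + 1·68 = 68]
  156 = 2·68 + 20   → row C = row A − 2·row B = (20, 1, −2)   [check: 1·156 − 2·68 = 20]
  68 = 3·20 + 8   → row D = row B − 3·row C = (8, −3, 7)   [check: −3·156 + 7·68 = 8]
  20 = 2·8 + 4   → row E = row C − 2·row D = (4, 7, −16)   [check: 7·156 − 16·68 = 4]
  8 = 2·4 + 0   → remainder 0, stop. gcd = 4 (last nonzero row E).
So gcd(156, 68) = 4, with Bézout identity 7·156 − 16·68 = 4. Containment (⊇): the Bézout identity exhibits 4 as an element of (156, 68), giving (4) ⊆ (156, 68). Containment (⊆): since 4 | 156 and 4 | 68 (156 = 4·39, 68 = 4·17), every Z-linear combination of 156 and 68 is divisible by 4, so (156, 68) ⊆ (4). Therefore (156, 68) = (4), d = 4.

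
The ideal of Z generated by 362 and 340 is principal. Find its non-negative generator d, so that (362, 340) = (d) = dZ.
(362, 340) = (2); d = 2

In the PID Z, (a, b) is generated by gcd(a, b). Compute gcd(362, 340) with the extended Euclidean algorithm, tracking rows (r, s, t) with s·362 + t·340 = r:
  row A: (362, 1, 0)   [1·362 + 0·340 = 362]
  row B: (340, 0, 1)   [0·362 + 1·340 = 340]
  362 = 1·340 + 22   → row C = row A − 1·row B = (22, 1, −1)   [check: 1·362 − 1·340 = 22]
  340 = 15·22 + 10   → row D = row B − 15·row C = (10, −15, 16)   [check: −15·362 + 16·340 = 10]
  22 = 2·10 + 2   → row E = row C − 2·row D = (2, 31, −33)   [check: 31·362 − 33·340 = 2]
  10 = 5·2 + 0   → remainder 0, stop. gcd = 2 (last nonzero row E).
So gcd(362, 340) = 2, with Bézout identity 31·362 − 33·340 = 2. Containment (⊇): the Bézout identity exhibits 2 as an element of (362, 340), giving (2) ⊆ (362, 340). Containment (⊆): since 2 | 362 and 2 | 340 (362 = 2·181, 340 = 2·170), every Z-linear combination of 362 and 340 is divisible by 2, so (362, 340) ⊆ (2). Therefore (362, 340) = (2), d = 2.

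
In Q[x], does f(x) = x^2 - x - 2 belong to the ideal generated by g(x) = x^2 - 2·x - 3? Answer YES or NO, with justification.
NO

In Q[x] the ideal (g) consists of all multiples of g, so f ∈ (g) iff g | f, i.e. iff the remainder of f on division by g is 0. Divide f by g (g is monic, so eliminate the leading term of the running remainder at each step):
  leading term x^2: subtract (1)·g(x) = x^2 - 2·x - 3, leaving x + 1
The remainder r(x) = x + 1 ≠ 0 (and deg r < deg g), so g ∤ f, i.e. f ∉ (g).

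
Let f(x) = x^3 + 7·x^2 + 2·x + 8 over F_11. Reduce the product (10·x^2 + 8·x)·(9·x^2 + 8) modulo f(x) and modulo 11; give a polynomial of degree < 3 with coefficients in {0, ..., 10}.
Multiply as integer polynomials: a · b = 90·x^4 + 72·x^3 + 80·x^2 + 64·x. Reducing coefficients mod 11: a · b ≡ 2·x^4 + 6·x^3 + 3·x^2 + 9·x. Now divide by f(x) = x^3 + 7·x^2 + 2·x + 8 in F_11[x], eliminating the leading term at each step:
  leading term 2·x^4: subtract (2·x)·f(x) = 2·x^4 + 3·x^3 + 4·x^2 + 5·x, leaving 3·x^3 + 10·x^2 + 4·x (coefficients mod 11)
  leading term 3·x^3: subtract (3)·f(x) = 3·x^3 + 10·x^2 + 6·x + 2, leaving 9·x + 9 (coefficients mod 11)
The degree is now < 3, so this is the remainder. Hence a · b ≡ 9·x + 9 in F_11[x]/(f).

Final answer: a · b ≡ 9·x + 9 (mod f(x))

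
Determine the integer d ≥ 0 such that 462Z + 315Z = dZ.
(462, 315) = (21); d = 21

In the PID Z, (a, b) is generated by gcd(a, b). Compute gcd(462, 315) with the extended Euclidean algorithm, tracking rows (r, s, t) with s·462 + t·315 = r:
  row A: (462, 1, 0)   [1·462 + 0·315 = 462]
  row B: (315, 0, 1)   [0·462 + 1·315 = 315]
  462 = 1·315 + 147   → row C = row A − 1·row B = (147, 1, −1)   [check: 1·462 − 1·315 = 147]
  315 = 2·147 + 21   → row D = row B − 2·row C = (21, −2, 3)   [check: −2·462 + 3·315 = 21]
  147 = 7·21 + 0   → remainder 0, stop. gcd = 21 (last nonzero row D).
So gcd(462, 315) = 21, with Bézout identity −2·462 + 3·315 = 21. Containment (⊇): the Bézout identity exhibits 21 as an element of (462, 315), giving (21) ⊆ (462, 315). Containment (⊆): since 21 | 462 and 21 | 315 (462 = 21·22, 315 = 21·15), every Z-linear combination of 462 and 315 is divisible by 21, so (462, 315) ⊆ (21). Therefore (462, 315) = (21), d = 21.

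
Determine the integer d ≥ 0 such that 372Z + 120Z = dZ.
In the PID Z, (a, b) is generated by gcd(a, b). Compute gcd(372, 120) with the extended Euclidean algorithm, tracking rows (r, s, t) with s·372 + t·120 = r:
  row A: (372, 1, 0)   [1·372 + 0·120 = 372]
  row B: (120, 0, 1)   [0·372 + 1·120 = 120]
  372 = 3·120 + 12   → row C = row A − 3·row B = (12, 1, −3)   [check: 1·372 − 3·120 = 12]
  120 = 10·12 + 0   → remainder 0, stop. gcd = 12 (last nonzero row C).
So gcd(372, 120) = 12, with Bézout identity 1·372 − 3·120 = 12. Containment (⊇): the Bézout identity exhibits 12 as an element of (372, 120), giving (12) ⊆ (372, 120). Containment (⊆): since 12 | 372 and 12 | 120 (372 = 12·31, 120 = 12·10), every Z-linear combination of 372 and 120 is divisible by 12, so (372, 120) ⊆ (12). Therefore (372, 120) = (12), d = 12.

Final answer: (372, 120) = (12); d = 12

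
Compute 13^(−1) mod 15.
Apply the extended Euclidean algorithm to (15, 13), tracking rows (r, s, t) with s·15 + t·13 = r. Each division r_prev = q·r_cur + r_new produces the new row as (previous row) − q·(current row):
  row A: (15, 1, 0)   [1·15 + 0·13 = 15]
  row B: (13, 0, 1)   [0·15 + 1·13 = 13]
  15 = 1·13 + 2   → row C = row A − 1·row B = (2, 1, −1)   [check: 1·15 − 1·13 = 2]
  13 = 6·2 + 1   → row D = row B − 6·row C = (1, −6, 7)   [check: −6·15 + 7·13 = 1]
  2 = 2·1 + 0   → remainder 0, stop. gcd = 1 (last nonzero row D).
The gcd is 1, so 13 is invertible mod 15. The last nonzero row gives −6·15 + 7·13 = 1, so t = 7. So 13^(−1) ≡ 7 (mod 15). Verify: 13 · 7 = 91 ≡ 1 (mod 15). ✓

Final answer: 13^(−1) ≡ 7 (mod 15)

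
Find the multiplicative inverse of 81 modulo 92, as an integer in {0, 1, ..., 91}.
81^(−1) ≡ 25 (mod 92)

Apply the extended Euclidean algorithm to (92, 81), tracking rows (r, s, t) with s·92 + t·81 = r. Each division r_prev = q·r_cur + r_new produces the new row as (previous row) − q·(current row):
  row A: (92, 1, 0)   [1·92 + 0·81 = 92]
  row B: (81, 0, 1)   [0·92 + 1·81 = 81]
  92 = 1·81 + 11   → row C = row A − 1·row B = (11, 1, −1)   [check: 1·92 − 1·81 = 11]
  81 = 7·11 + 4   → row D = row B − 7·row C = (4, −7, 8)   [check: −7·92 + 8·81 = 4]
  11 = 2·4 + 3   → row E = row C − 2·row D = (3, 15, −17)   [check: 15·92 − 17·81 = 3]
  4 = 1·3 + 1   → row F = row D − 1·row E = (1, −22, 25)   [check: −22·92 + 25·81 = 1]
  3 = 3·1 + 0   → remainder 0, stop. gcd = 1 (last nonzero row F).
The gcd is 1, so 81 is invertible mod 92. The last nonzero row gives −22·92 + 25·81 = 1, so t = 25. So 81^(−1) ≡ 25 (mod 92). Verify: 81 · 25 = 2025 ≡ 1 (mod 92). ✓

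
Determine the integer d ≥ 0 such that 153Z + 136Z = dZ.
In the PID Z, (a, b) is generated by gcd(a, b). Compute gcd(153, 136) with the extended Euclidean algorithm, tracking rows (r, s, t) with s·153 + t·136 = r:
  row A: (153, 1, 0)   [1·153 + 0·136 = 153]
  row B: (136, 0, 1)   [0·153 + 1·136 = 136]
  153 = 1·136 + 17   → row C = row A − 1·row B = (17, 1, −1)   [check: 1·153 − 1·136 = 17]
  136 = 8·17 + 0   → remainder 0, stop. gcd = 17 (last nonzero row C).
So gcd(153, 136) = 17, with Bézout identity 1·153 − 1·136 = 17. Containment (⊇): the Bézout identity exhibits 17 as an element of (153, 136), giving (17) ⊆ (153, 136). Containment (⊆): since 17 | 153 and 17 | 136 (153 = 17·9, 136 = 17·8), every Z-linear combination of 153 and 136 is divisible by 17, so (153, 136) ⊆ (17). Therefore (153, 136) = (17), d = 17.

Final answer: (153, 136) = (17); d = 17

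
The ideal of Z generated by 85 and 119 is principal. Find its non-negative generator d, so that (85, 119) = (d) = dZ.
In the PID Z, (a, b) is generated by gcd(a, b). Compute gcd(119, 85) with the extended Euclidean algorithm, tracking rows (r, s, t) with s·119 + t·85 = r:
  row A: (119, 1, 0)   [1·119 + 0·85 = 119]
  row B: (85, 0, 1)   [0·119 + 1·85 = 85]
  119 = 1·85 + 34   → row C = row A − 1·row B = (34, 1, −1)   [check: 1·119 − 1·85 = 34]
  85 = 2·34 + 17   → row D = row B − 2·row C = (17, −2, 3)   [check: −2·119 + 3·85 = 17]
  34 = 2·17 + 0   → remainder 0, stop. gcd = 17 (last nonzero row D).
So gcd(85, 119) = 17, with Bézout identity −2·119 + 3·85 = 17. Containment (⊇): the Bézout identity exhibits 17 as an element of (85, 119), giving (17) ⊆ (85, 119). Containment (⊆): since 17 | 85 and 17 | 119 (85 = 17·5, 119 = 17·7), every Z-linear combination of 85 and 119 is divisible by 17, so (85, 119) ⊆ (17). Therefore (85, 119) = (17), d = 17.

Final answer: (85, 119) = (17); d = 17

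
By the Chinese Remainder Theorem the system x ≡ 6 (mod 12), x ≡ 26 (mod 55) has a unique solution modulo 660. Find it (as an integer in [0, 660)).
x ≡ 246 (mod 660); the representative in [0, 660) is 246

The moduli 12, 55 are pairwise coprime, so by the CRT there is a unique solution mod 12·55 = 660.
Solve by successive substitution. Start with x ≡ 6 (mod 12).
  Combine with x ≡ 26 (mod 55): write x = 6 + 12·t and require 6 + 12·t ≡ 26 (mod 55), i.e. 12·t ≡ 26 − 6 ≡ 20 (mod 55). Since 12^(−1) ≡ 23 (mod 55), t ≡ 23·20 ≡ 20 (mod 55). So x ≡ 6 + 12·20 = 246 (mod 660).
Unique solution in [0, 660): x = 246.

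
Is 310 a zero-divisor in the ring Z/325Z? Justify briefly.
YES

gcd(310, 325) = 5 > 1, so 310 is not a unit in Z/325Z. In Z/nZ every nonzero non-unit is a zero-divisor: explicitly, take b = 325/gcd = 65 ≠ 0 (mod 325); then 310·65 = 20150 = 62·325, i.e. 310·65 ≡ 0 (mod 325). So 310 is a zero-divisor.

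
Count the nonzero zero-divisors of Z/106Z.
In Z/106Z each nonzero element is either a unit (gcd with 106 is 1) or a zero-divisor (gcd > 1). The number of units is φ(106): factorise 106 = 2 · 53, so φ(106) = (2 − 1) · (53 − 1) = 1 · 52 = 52. The nonzero elements number 106 − 1 = 105. Hence the nonzero zero-divisors number 105 − 52 = 53.

Final answer: Z/106Z has 53 nonzero zero-divisors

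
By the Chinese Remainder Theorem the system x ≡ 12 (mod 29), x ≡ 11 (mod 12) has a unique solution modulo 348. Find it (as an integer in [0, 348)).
x ≡ 215 (mod 348); the representative in [0, 348) is 215

The moduli 29, 12 are pairwise coprime, so by the CRT there is a unique solution mod 29·12 = 348.
Solve by successive substitution. Start with x ≡ 12 (mod 29).
  Combine with x ≡ 11 (mod 12): write x = 12 + 29·t and require 12 + 29·t ≡ 11 (mod 12), i.e. 29·t ≡ 11 − 12 ≡ 11 (mod 12). Since 29^(−1) ≡ 5 (mod 12) (29 ≡ 5 (mod 12)), t ≡ 5·11 ≡ 7 (mod 12). So x ≡ 12 + 29·7 = 215 (mod 348).
Unique solution in [0, 348): x = 215.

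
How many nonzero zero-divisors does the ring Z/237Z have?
Z/237Z has 80 nonzero zero-divisors

In Z/237Z each nonzero element is either a unit (gcd with 237 is 1) or a zero-divisor (gcd > 1). The number of units is φ(237): factorise 237 = 3 · 79, so φ(237) = (3 − 1) · (79 − 1) = 2 · 78 = 156. The nonzero elements number 237 − 1 = 236. Hence the nonzero zero-divisors number 236 − 156 = 80.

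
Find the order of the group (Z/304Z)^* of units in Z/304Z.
|(Z/304Z)^*| = 144

(Z/304Z)^* consists of the classes a with gcd(a, 304) = 1, so its order is φ(304). φ is multiplicative, with φ(p^e) = p^e − p^(e−1). Factorise 304 = 2^4 · 19. Then
  φ(304) = (2^4 − 2^3) · (19 − 1) = 8 · 18 = 144.
Thus |(Z/304Z)^*| = 144.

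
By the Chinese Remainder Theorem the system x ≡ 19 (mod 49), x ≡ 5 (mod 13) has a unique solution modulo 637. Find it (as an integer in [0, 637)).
x ≡ 460 (mod 637); the representative in [0, 637) is 460

The moduli 49, 13 are pairwise coprime, so by the CRT there is a unique solution mod 49·13 = 637.
Solve by successive substitution. Start with x ≡ 19 (mod 49).
  Combine with x ≡ 5 (mod 13): write x = 19 + 49·t and require 19 + 49·t ≡ 5 (mod 13), i.e. 49·t ≡ 5 − 19 ≡ 12 (mod 13). Since 49^(−1) ≡ 4 (mod 13) (49 ≡ 10 (mod 13)), t ≡ 4·12 ≡ 9 (mod 13). So x ≡ 19 + 49·9 = 460 (mod 637).
Unique solution in [0, 637): x = 460.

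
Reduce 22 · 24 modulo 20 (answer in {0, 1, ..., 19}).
Reduce the factors first: 22 ≡ 2, 24 ≡ 4 (mod 20), so 22 · 24 ≡ 2 · 4 (mod 20). 2 · 4 = 8. Dividing by 20: 8 = 0·20 + 8. So (22 · 24) mod 20 = 8.

Final answer: 8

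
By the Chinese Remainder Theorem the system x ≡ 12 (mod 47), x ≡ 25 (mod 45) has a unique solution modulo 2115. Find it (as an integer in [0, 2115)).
The moduli 47, 45 are pairwise coprime, so by the CRT there is a unique solution mod 47·45 = 2115.
Solve by successive substitution. Start with x ≡ 12 (mod 47).
  Combine with x ≡ 25 (mod 45): write x = 12 + 47·t and require 12 + 47·t ≡ 25 (mod 45), i.e. 47·t ≡ 25 − 12 ≡ 13 (mod 45). Since 47^(−1) ≡ 23 (mod 45) (47 ≡ 2 (mod 45)), t ≡ 23·13 ≡ 29 (mod 45). So x ≡ 12 + 47·29 = 1375 (mod 2115).
Unique solution in [0, 2115): x = 1375.

Final answer: x ≡ 1375 (mod 2115); the representative in [0, 2115) is 1375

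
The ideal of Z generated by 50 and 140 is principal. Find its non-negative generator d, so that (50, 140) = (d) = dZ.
(50, 140) = (10); d = 10

In the PID Z, (a, b) is generated by gcd(a, b). Compute gcd(140, 50) with the extended Euclidean algorithm, tracking rows (r, s, t) with s·140 + t·50 = r:
  row A: (140, 1, 0)   [1·140 + 0·50 = 140]
  row B: (50, 0, 1)   [0·140 + 1·50 = 50]
  140 = 2·50 + 40   → row C = row A − 2·row B = (40, 1, −2)   [check: 1·140 − 2·50 = 40]
  50 = 1·40 + 10   → row D = row B − 1·row C = (10, −1, 3)   [check: −1·140 + 3·50 = 10]
  40 = 4·10 + 0   → remainder 0, stop. gcd = 10 (last nonzero row D).
So gcd(50, 140) = 10, with Bézout identity −1·140 + 3·50 = 10. Containment (⊇): the Bézout identity exhibits 10 as an element of (50, 140), giving (10) ⊆ (50, 140). Containment (⊆): since 10 | 50 and 10 | 140 (50 = 10·5, 140 = 10·14), every Z-linear combination of 50 and 140 is divisible by 10, so (50, 140) ⊆ (10). Therefore (50, 140) = (10), d = 10.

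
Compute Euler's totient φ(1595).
φ is multiplicative, with φ(p^e) = p^e − p^(e−1). Factorise 1595 = 5 · 11 · 29. Then
  φ(1595) = (5 − 1) · (11 − 1) · (29 − 1) = 4 · 10 · 28 = 1120.

Final answer: φ(1595) = 1120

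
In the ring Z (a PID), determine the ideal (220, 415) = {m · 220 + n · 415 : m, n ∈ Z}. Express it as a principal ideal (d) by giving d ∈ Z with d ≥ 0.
In the PID Z, (a, b) is generated by gcd(a, b). Compute gcd(415, 220) with the extended Euclidean algorithm, tracking rows (r, s, t) with s·415 + t·220 = r:
  row A: (415, 1, 0)   [1·415 + 0·220 = 415]
  row B: (220, 0, 1)   [0·415 + 1·220 = 220]
  415 = 1·220 + 195   → row C = row A − 1·row B = (195, 1, −1)   [check: 1·415 − 1·220 = 195]
  220 = 1·195 + 25   → row D = row B − 1·row C = (25, −1, 2)   [check: −1·415 + 2·220 = 25]
  195 = 7·25 + 20   → row E = row C − 7·row D = (20, 8, −15)   [check: 8·415 − 15·220 = 20]
  25 = 1·20 + 5   → row F = row D − 1·row E = (5, −9, 17)   [check: −9·415 + 17·220 = 5]
  20 = 4·5 + 0   → remainder 0, stop. gcd = 5 (last nonzero row F).
So gcd(220, 415) = 5, with Bézout identity −9·415 + 17·220 = 5. Containment (⊇): the Bézout identity exhibits 5 as an element of (220, 415), giving (5) ⊆ (220, 415). Containment (⊆): since 5 | 220 and 5 | 415 (220 = 5·44, 415 = 5·83), every Z-linear combination of 220 and 415 is divisible by 5, so (220, 415) ⊆ (5). Therefore (220, 415) = (5), d = 5.

Final answer: (220, 415) = (5); d = 5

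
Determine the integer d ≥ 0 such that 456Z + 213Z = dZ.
In the PID Z, (a, b) is generated by gcd(a, b). Compute gcd(456, 213) with the extended Euclidean algorithm, tracking rows (r, s, t) with s·456 + t·213 = r:
  row A: (456, 1, 0)   [1·456 + 0·213 = 456]
  row B: (213, 0, 1)   [0·456 + 1·213 = 213]
  456 = 2·213 + 30   → row C = row A − 2·row B = (30, 1, −2)   [check: 1·456 − 2·213 = 30]
  213 = 7·30 + 3   → row D = row B − 7·row C = (3, −7, 15)   [check: −7·456 + 15·213 = 3]
  30 = 10·3 + 0   → remainder 0, stop. gcd = 3 (last nonzero row D).
So gcd(456, 213) = 3, with Bézout identity −7·456 + 15·213 = 3. Containment (⊇): the Bézout identity exhibits 3 as an element of (456, 213), giving (3) ⊆ (456, 213). Containment (⊆): since 3 | 456 and 3 | 213 (456 = 3·152, 213 = 3·71), every Z-linear combination of 456 and 213 is divisible by 3, so (456, 213) ⊆ (3). Therefore (456, 213) = (3), d = 3.

Final answer: (456, 213) = (3); d = 3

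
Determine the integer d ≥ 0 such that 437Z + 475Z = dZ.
In the PID Z, (a, b) is generated by gcd(a, b). Compute gcd(475, 437) with the extended Euclidean algorithm, tracking rows (r, s, t) with s·475 + t·437 = r:
  row A: (475, 1, 0)   [1·475 + 0·437 = 475]
  row B: (437, 0, 1)   [0·475 + 1·437 = 437]
  475 = 1·437 + 38   → row C = row A − 1·row B = (38, 1, −1)   [check: 1·475 − 1·437 = 38]
  437 = 11·38 + 19   → row D = row B − 11·row C = (19, −11, 12)   [check: −11·475 + 12·437 = 19]
  38 = 2·19 + 0   → remainder 0, stop. gcd = 19 (last nonzero row D).
So gcd(437, 475) = 19, with Bézout identity −11·475 + 12·437 = 19. Containment (⊇): the Bézout identity exhibits 19 as an element of (437, 475), giving (19) ⊆ (437, 475). Containment (⊆): since 19 | 437 and 19 | 475 (437 = 19·23, 475 = 19·25), every Z-linear combination of 437 and 475 is divisible by 19, so (437, 475) ⊆ (19). Therefore (437, 475) = (19), d = 19.

Final answer: (437, 475) = (19); d = 19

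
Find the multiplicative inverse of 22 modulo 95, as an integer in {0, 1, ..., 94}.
22^(−1) ≡ 13 (mod 95)

Apply the extended Euclidean algorithm to (95, 22), tracking rows (r, s, t) with s·95 + t·22 = r. Each division r_prev = q·r_cur + r_new produces the new row as (previous row) − q·(current row):
  row A: (95, 1, 0)   [1·95 + 0·22 = 95]
  row B: (22, 0, 1)   [0·95 + 1·22 = 22]
  95 = 4·22 + 7   → row C = row A − 4·row B = (7, 1, −4)   [check: 1·95 − 4·22 = 7]
  22 = 3·7 + 1   → row D = row B − 3·row C = (1, −3, 13)   [check: −3·95 + 13·22 = 1]
  7 = 7·1 + 0   → remainder 0, stop. gcd = 1 (last nonzero row D).
The gcd is 1, so 22 is invertible mod 95. The last nonzero row gives −3·95 + 13·22 = 1, so t = 13. So 22^(−1) ≡ 13 (mod 95). Verify: 22 · 13 = 286 ≡ 1 (mod 95). ✓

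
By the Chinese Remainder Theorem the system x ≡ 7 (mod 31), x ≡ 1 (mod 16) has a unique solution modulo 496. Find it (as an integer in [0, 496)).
The moduli 31, 16 are pairwise coprime, so by the CRT there is a unique solution mod 31·16 = 496.
Solve by successive substitution. Start with x ≡ 7 (mod 31).
  Combine with x ≡ 1 (mod 16): write x = 7 + 31·t and require 7 + 31·t ≡ 1 (mod 16), i.e. 31·t ≡ 1 − 7 ≡ 10 (mod 16). Since 31^(−1) ≡ 15 (mod 16) (31 ≡ 15 (mod 16)), t ≡ 15·10 ≡ 6 (mod 16). So x ≡ 7 + 31·6 = 193 (mod 496).
Unique solution in [0, 496): x = 193.

Final answer: x ≡ 193 (mod 496); the representative in [0, 496) is 193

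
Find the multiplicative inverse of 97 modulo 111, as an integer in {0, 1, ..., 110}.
Apply the extended Euclidean algorithm to (111, 97), tracking rows (r, s, t) with s·111 + t·97 = r. Each division r_prev = q·r_cur + r_new produces the new row as (previous row) − q·(current row):
  row A: (111, 1, 0)   [1·111 + 0·97 = 111]
  row B: (97, 0, 1)   [0·111 + 1·97 = 97]
  111 = 1·97 + 14   → row C = row A − 1·row B = (14, 1, −1)   [check: 1·111 − 1·97 = 14]
  97 = 6·14 + 13   → row D = row B − 6·row C = (13, −6, 7)   [check: −6·111 + 7·97 = 13]
  14 = 1·13 + 1   → row E = row C − 1·row D = (1, 7, −8)   [check: 7·111 − 8·97 = 1]
  13 = 13·1 + 0   → remainder 0, stop. gcd = 1 (last nonzero row E).
The gcd is 1, so 97 is invertible mod 111. The last nonzero row gives 7·111 − 8·97 = 1, so t = −8. So 97^(−1) ≡ −8 ≡ 103 (mod 111). Verify: 97 · 103 = 9991 ≡ 1 (mod 111). ✓

Final answer: 97^(−1) ≡ 103 (mod 111)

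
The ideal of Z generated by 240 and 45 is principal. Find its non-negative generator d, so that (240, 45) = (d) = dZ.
(240, 45) = (15); d = 15

In the PID Z, (a, b) is generated by gcd(a, b). Compute gcd(240, 45) with the extended Euclidean algorithm, tracking rows (r, s, t) with s·240 + t·45 = r:
  row A: (240, 1, 0)   [1·240 + 0·45 = 240]
  row B: (45, 0, 1)   [0·240 + 1·45 = 45]
  240 = 5·45 + 15   → row C = row A − 5·row B = (15, 1, −5)   [check: 1·240 − 5·45 = 15]
  45 = 3·15 + 0   → remainder 0, stop. gcd = 15 (last nonzero row C).
So gcd(240, 45) = 15, with Bézout identity 1·240 − 5·45 = 15. Containment (⊇): the Bézout identity exhibits 15 as an element of (240, 45), giving (15) ⊆ (240, 45). Containment (⊆): since 15 | 240 and 15 | 45 (240 = 15·16, 45 = 15·3), every Z-linear combination of 240 and 45 is divisible by 15, so (240, 45) ⊆ (15). Therefore (240, 45) = (15), d = 15.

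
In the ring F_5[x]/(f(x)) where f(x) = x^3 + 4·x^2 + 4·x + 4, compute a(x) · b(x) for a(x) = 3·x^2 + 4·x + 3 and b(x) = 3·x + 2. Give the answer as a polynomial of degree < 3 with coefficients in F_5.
Multiply as integer polynomials: a · b = 9·x^3 + 18·x^2 + 17·x + 6. Reducing coefficients mod 5: a · b ≡ 4·x^3 + 3·x^2 + 2·x + 1. Now divide by f(x) = x^3 + 4·x^2 + 4·x + 4 in F_5[x], eliminating the leading term at each step:
  leading term 4·x^3: subtract (4)·f(x) = 4·x^3 + x^2 + x + 1, leaving 2·x^2 + x (coefficients mod 5)
The degree is now < 3, so this is the remainder. Hence a · b ≡ 2·x^2 + x in F_5[x]/(f).

Final answer: a · b ≡ 2·x^2 + x (mod f(x))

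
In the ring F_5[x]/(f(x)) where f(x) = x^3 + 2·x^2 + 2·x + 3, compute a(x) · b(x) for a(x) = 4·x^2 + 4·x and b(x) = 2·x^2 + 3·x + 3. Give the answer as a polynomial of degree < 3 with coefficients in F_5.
Multiply as integer polynomials: a · b = 8·x^4 + 20·x^3 + 24·x^2 + 12·x. Reducing coefficients mod 5: a · b ≡ 3·x^4 + 4·x^2 + 2·x. Now divide by f(x) = x^3 + 2·x^2 + 2·x + 3 in F_5[x], eliminating the leading term at each step:
  leading term 3·x^4: subtract (3·x)·f(x) = 3·x^4 + x^3 + x^2 + 4·x, leaving 4·x^3 + 3·x^2 + 3·x (coefficients mod 5)
  leading term 4·x^3: subtract (4)·f(x) = 4·x^3 + 3·x^2 + 3·x + 2, leaving 3 (coefficients mod 5)
The degree is now < 3, so this is the remainder. Hence a · b ≡ 3 in F_5[x]/(f).

Final answer: a · b ≡ 3 (mod f(x))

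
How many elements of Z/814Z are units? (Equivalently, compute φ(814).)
An element a ∈ Z/814Z is a unit iff gcd(a, 814) = 1, so the number of units is φ(814). φ is multiplicative, with φ(p^e) = p^e − p^(e−1). Factorise 814 = 2 · 11 · 37. Then
  φ(814) = (2 − 1) · (11 − 1) · (37 − 1) = 1 · 10 · 36 = 360.

Final answer: Z/814Z has φ(814) = 360 units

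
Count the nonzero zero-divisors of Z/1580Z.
Z/1580Z has 955 nonzero zero-divisors

In Z/1580Z each nonzero element is either a unit (gcd with 1580 is 1) or a zero-divisor (gcd > 1). The number of units is φ(1580): factorise 1580 = 2^2 · 5 · 79, so φ(1580) = (2^2 − 2^1) · (5 − 1) · (79 − 1) = 2 · 4 · 78 = 624. The nonzero elements number 1580 − 1 = 1579. Hence the nonzero zero-divisors number 1579 − 624 = 955.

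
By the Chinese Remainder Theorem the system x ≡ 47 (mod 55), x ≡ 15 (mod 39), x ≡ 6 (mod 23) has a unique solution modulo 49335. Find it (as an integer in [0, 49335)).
The moduli 55, 39, 23 are pairwise coprime, so by the CRT there is a unique solution mod 55·39·23 = 49335.
Solve by successive substitution. Start with x ≡ 47 (mod 55).
  Combine with x ≡ 15 (mod 39): write x = 47 + 55·t and require 47 + 55·t ≡ 15 (mod 39), i.e. 55·t ≡ 15 − 47 ≡ 7 (mod 39). Since 55^(−1) ≡ 22 (mod 39) (55 ≡ 16 (mod 39)), t ≡ 22·7 ≡ 37 (mod 39). So x ≡ 47 + 55·37 = 2082 (mod 2145).
  Combine with x ≡ 6 (mod 23): write x = 2082 + 2145·t and require 2082 + 2145·t ≡ 6 (mod 23), i.e. 2145·t ≡ 6 − 2082 ≡ 17 (mod 23). Since 2145^(−1) ≡ 4 (mod 23) (2145 ≡ 6 (mod 23)), t ≡ 4·17 ≡ 22 (mod 23). So x ≡ 2082 + 2145·22 = 49272 (mod 49335).
Unique solution in [0, 49335): x = 49272.

Final answer: x ≡ 49272 (mod 49335); the representative in [0, 49335) is 49272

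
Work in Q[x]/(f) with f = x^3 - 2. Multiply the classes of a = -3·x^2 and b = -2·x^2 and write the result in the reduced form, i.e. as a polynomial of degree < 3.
a · b ≡ 12·x (mod f(x))

First multiply in Q[x] without reducing: a · b = 6·x^4. Now divide by f(x) = x^3 - 2, eliminating the leading term at each step:
  leading term 6·x^4: subtract (6·x)·f(x) = 6·x^4 - 12·x, leaving 12·x
The degree is now < 3, so this is the remainder. Hence a · b ≡ 12·x in Q[x]/(f).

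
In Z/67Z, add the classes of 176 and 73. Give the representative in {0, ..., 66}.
Reduce the summands first: 176 ≡ 42, 73 ≡ 6 (mod 67), so 176 + 73 ≡ 42 + 6 (mod 67). 42 + 6 = 48; 48 = 0·67 + 48, so (176 + 73) mod 67 = 48.

Final answer: 48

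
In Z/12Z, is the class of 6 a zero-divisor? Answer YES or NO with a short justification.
YES

gcd(6, 12) = 6 > 1, so 6 is not a unit in Z/12Z. In Z/nZ every nonzero non-unit is a zero-divisor: explicitly, take b = 12/gcd = 2 ≠ 0 (mod 12); then 6·2 = 12 = 1·12, i.e. 6·2 ≡ 0 (mod 12). So 6 is a zero-divisor.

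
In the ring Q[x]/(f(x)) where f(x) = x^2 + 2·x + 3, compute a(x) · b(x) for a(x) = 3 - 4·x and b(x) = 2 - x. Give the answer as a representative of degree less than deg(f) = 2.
First multiply in Q[x] without reducing: a · b = 4·x^2 - 11·x + 6. Now divide by f(x) = x^2 + 2·x + 3, eliminating the leading term at each step:
  leading term 4·x^2: subtract (4)·f(x) = 4·x^2 + 8·x + 12, leaving -19·x - 6
The degree is now < 2, so this is the remainder. Hence a · b ≡ -19·x - 6 in Q[x]/(f).

Final answer: a · b ≡ -19·x - 6 (mod f(x))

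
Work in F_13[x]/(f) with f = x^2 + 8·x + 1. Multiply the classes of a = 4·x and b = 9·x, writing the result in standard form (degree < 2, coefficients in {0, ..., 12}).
a · b ≡ 11·x + 3 (mod f(x))

Multiply as integer polynomials: a · b = 36·x^2. Reducing coefficients mod 13: a · b ≡ 10·x^2. Now divide by f(x) = x^2 + 8·x + 1 in F_13[x], eliminating the leading term at each step:
  leading term 10·x^2: subtract (10)·f(x) = 10·x^2 + 2·x + 10, leaving 11·x + 3 (coefficients mod 13)
The degree is now < 2, so this is the remainder. Hence a · b ≡ 11·x + 3 in F_13[x]/(f).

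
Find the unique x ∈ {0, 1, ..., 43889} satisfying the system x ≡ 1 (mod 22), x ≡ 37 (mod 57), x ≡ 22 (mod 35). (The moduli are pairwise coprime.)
x ≡ 29107 (mod 43890); the representative in [0, 43890) is 29107

The moduli 22, 57, 35 are pairwise coprime, so by the CRT there is a unique solution mod 22·57·35 = 43890.
Solve by successive substitution. Start with x ≡ 1 (mod 22).
  Combine with x ≡ 37 (mod 57): write x = 1 + 22·t and require 1 + 22·t ≡ 37 (mod 57), i.e. 22·t ≡ 37 − 1 ≡ 36 (mod 57). Since 22^(−1) ≡ 13 (mod 57), t ≡ 13·36 ≡ 12 (mod 57). So x ≡ 1 + 22·12 = 265 (mod 1254).
  Combine with x ≡ 22 (mod 35): write x = 265 + 1254·t and require 265 + 1254·t ≡ 22 (mod 35), i.e. 1254·t ≡ 22 − 265 ≡ 2 (mod 35). Since 1254^(−1) ≡ 29 (mod 35) (1254 ≡ 29 (mod 35)), t ≡ 29·2 ≡ 23 (mod 35). So x ≡ 265 + 1254·23 = 29107 (mod 43890).
Unique solution in [0, 43890): x = 29107.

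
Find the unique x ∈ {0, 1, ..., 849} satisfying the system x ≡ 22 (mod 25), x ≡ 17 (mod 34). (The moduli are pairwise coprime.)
x ≡ 697 (mod 850); the representative in [0, 850) is 697

The moduli 25, 34 are pairwise coprime, so by the CRT there is a unique solution mod 25·34 = 850.
Solve by successive substitution. Start with x ≡ 22 (mod 25).
  Combine with x ≡ 17 (mod 34): write x = 22 + 25·t and require 22 + 25·t ≡ 17 (mod 34), i.e. 25·t ≡ 17 − 22 ≡ 29 (mod 34). Since 25^(−1) ≡ 15 (mod 34), t ≡ 15·29 ≡ 27 (mod 34). So x ≡ 22 + 25·27 = 697 (mod 850).
Unique solution in [0, 850): x = 697.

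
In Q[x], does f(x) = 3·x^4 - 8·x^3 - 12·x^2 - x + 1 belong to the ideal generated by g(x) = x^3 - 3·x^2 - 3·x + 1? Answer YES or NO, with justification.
In Q[x] the ideal (g) consists of all multiples of g, so f ∈ (g) iff g | f, i.e. iff the remainder of f on division by g is 0. Divide f by g (g is monic, so eliminate the leading term of the running remainder at each step):
  leading term 3·x^4: subtract (3·x)·g(x) = 3·x^4 - 9·x^3 - 9·x^2 + 3·x, leaving x^3 - 3·x^2 - 4·x + 1
  leading term x^3: subtract (1)·g(x) = x^3 - 3·x^2 - 3·x + 1, leaving -x
The remainder r(x) = -x ≠ 0 (and deg r < deg g), so g ∤ f, i.e. f ∉ (g).

Final answer: NO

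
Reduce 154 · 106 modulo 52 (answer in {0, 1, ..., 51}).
48

Reduce the factors first: 154 ≡ 50, 106 ≡ 2 (mod 52), so 154 · 106 ≡ 50 · 2 (mod 52). 50 · 2 = 100. Dividing by 52: 100 = 1·52 + 48. So (154 · 106) mod 52 = 48.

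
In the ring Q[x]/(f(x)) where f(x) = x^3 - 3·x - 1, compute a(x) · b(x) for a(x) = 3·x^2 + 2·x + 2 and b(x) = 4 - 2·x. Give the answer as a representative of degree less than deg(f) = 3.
a · b ≡ 8·x^2 - 14·x + 2 (mod f(x))

First multiply in Q[x] without reducing: a · b = -6·x^3 + 8·x^2 + 4·x + 8. Now divide by f(x) = x^3 - 3·x - 1, eliminating the leading term at each step:
  leading term -6·x^3: subtract (-6)·f(x) = -6·x^3 + 18·x + 6, leaving 8·x^2 - 14·x + 2
The degree is now < 3, so this is the remainder. Hence a · b ≡ 8·x^2 - 14·x + 2 in Q[x]/(f).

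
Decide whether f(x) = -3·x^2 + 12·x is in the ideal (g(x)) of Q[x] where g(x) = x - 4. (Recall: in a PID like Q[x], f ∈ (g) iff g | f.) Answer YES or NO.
In Q[x] the ideal (g) consists of all multiples of g, so f ∈ (g) iff g | f, i.e. iff the remainder of f on division by g is 0. Divide f by g (g is monic, so eliminate the leading term of the running remainder at each step):
  leading term -3·x^2: subtract (-3·x)·g(x) = -3·x^2 + 12·x, leaving 0
The remainder is 0, so f(x) = g(x) · h(x) with h(x) = -3·x. Hence g | f, i.e. f ∈ (g).

Final answer: YES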